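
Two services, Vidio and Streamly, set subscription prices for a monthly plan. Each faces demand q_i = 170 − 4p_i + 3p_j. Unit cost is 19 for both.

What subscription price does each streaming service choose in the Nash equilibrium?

Vidio's profit: π = (p_{Vidio} − 19)(170 − 4p_{Vidio} + 3p_{Streamly}).
∂π/∂p_{Vidio} = 246 − 8p_{Vidio} + 3p_{Streamly} = 0 ⇒ p_{Vidio} = 30.75 + 0.375p_{Streamly}.
Setting p_{Vidio} = p_{Streamly} in the reaction function: p_{Vidio} = 30.75 + 0.375p_{Vidio}, so p_{Vidio} = 30.75 / 0.625 = 49.2.

49.2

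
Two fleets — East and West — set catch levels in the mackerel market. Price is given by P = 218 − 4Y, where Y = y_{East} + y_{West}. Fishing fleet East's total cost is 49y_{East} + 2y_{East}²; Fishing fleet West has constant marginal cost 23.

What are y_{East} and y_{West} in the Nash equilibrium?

Fishing fleet East's profit: π = y_{East}(218 − 4(y_{East} + y_{West})) − 49y_{East} − 2y_{East}².
∂π/∂y_{East} = 169 − 12y_{East} − 4y_{West} = 0, so y_{East} = 169/12 − (1/3)y_{West}.
For West: ∂π/∂y_{West} = 195 − 8y_{West} − 4y_{East} = 0 ⇒ y_{West} = 24.375 − 0.5y_{East}.
Plugging y_{West} into East's best response: y_{East} = 169/12 − (1/3)(24.375 − 0.5y_{East}) ⇒ (5/6)y_{East} = 143/24, so y_{East} = 7.15.
Then y_{West} = 24.375 − 0.5·7.15 = 20.8.

7.15, 20.8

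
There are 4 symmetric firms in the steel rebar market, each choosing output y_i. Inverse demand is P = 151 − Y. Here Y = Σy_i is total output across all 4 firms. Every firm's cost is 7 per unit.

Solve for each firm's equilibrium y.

28.8

A representative firm's profit is π_i = y_i(151 − Y) − 7y_i, with Y = y_i + Σ_{j≠i} y_j.
First-order condition: 144 − 2y_i − Σ_{j≠i} y_j = 0.
With identical firms, set every y_j = y: then 144 − 2y − 3y = 0, i.e. y = 144/5 = 28.8.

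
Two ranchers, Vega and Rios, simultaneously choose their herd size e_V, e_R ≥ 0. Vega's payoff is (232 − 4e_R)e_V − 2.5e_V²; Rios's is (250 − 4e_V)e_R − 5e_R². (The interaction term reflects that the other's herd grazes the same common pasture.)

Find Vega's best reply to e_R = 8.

40

Expanding Vega's payoff: 232e_V − 4e_Re_V − 2.5e_V².
∂π/∂e_V = 232 − 4e_R − 5e_V = 0, so e_V = 46.4 − 0.8e_R.
At e_R = 8: e_V = 46.4 − 0.8·8 = 40.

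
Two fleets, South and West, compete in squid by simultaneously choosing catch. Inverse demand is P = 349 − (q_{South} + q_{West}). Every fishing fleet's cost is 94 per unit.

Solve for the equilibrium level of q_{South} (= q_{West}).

85

Fishing fleet South's profit: π = q_{South}(349 − (q_{South} + q_{West})) − 94q_{South}.
∂π/∂q_{South} = 255 − 2q_{South} − q_{West} = 0, so q_{South} = 127.5 − 0.5q_{West}.
By symmetry q_{West} = q_{South}; substituting into the reaction function, 1.5q_{South} = 127.5 and q_{South} = 85.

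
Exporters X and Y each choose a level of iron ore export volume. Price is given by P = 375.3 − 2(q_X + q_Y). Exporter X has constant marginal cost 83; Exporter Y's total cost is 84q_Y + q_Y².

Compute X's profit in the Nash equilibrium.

Exporter X's profit: π = q_X(375.3 − 2(q_X + q_Y)) − 83q_X.
∂π/∂q_X = 292.3 − 4q_X − 2q_Y = 0, so q_X = 73.075 − 0.5q_Y.
For Y: ∂π/∂q_Y = 291.3 − 6q_Y − 2q_X = 0 ⇒ q_Y = 48.55 − (1/3)q_X.
Substituting the second reaction function into the first: q_X = 73.075 − 0.5(48.55 − (1/3)q_X), which gives (5/6)q_X = 48.8 ⇒ q_X = 58.56.
Then q_Y = 48.55 − (1/3)·58.56 = 29.03.
Price P = 375.3 − 2·87.59 = 200.12.
X's profit: (200.12 − 83)·58.56 = 6858.5472.

6858.5472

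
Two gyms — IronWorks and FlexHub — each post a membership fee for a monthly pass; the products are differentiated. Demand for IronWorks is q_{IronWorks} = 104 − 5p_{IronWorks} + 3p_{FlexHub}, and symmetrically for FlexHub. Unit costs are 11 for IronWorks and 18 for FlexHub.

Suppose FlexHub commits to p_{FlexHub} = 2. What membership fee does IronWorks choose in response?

IronWorks's profit: π = (p_{IronWorks} − 11)(104 − 5p_{IronWorks} + 3p_{FlexHub}).
∂π/∂p_{IronWorks} = 159 − 10p_{IronWorks} + 3p_{FlexHub} = 0 ⇒ p_{IronWorks} = 15.9 + 0.3p_{FlexHub}.
At p_{FlexHub} = 2: p_{IronWorks} = 15.9 + 0.3·2 = 16.5.

16.5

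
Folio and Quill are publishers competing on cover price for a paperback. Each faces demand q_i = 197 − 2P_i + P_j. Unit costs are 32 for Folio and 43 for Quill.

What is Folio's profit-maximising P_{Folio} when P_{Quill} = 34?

Folio's profit: π = (P_{Folio} − 32)(197 − 2P_{Folio} + P_{Quill}).
∂π/∂P_{Folio} = 261 − 4P_{Folio} + P_{Quill} = 0 ⇒ P_{Folio} = 65.25 + 0.25P_{Quill}.
At P_{Quill} = 34: P_{Folio} = 65.25 + 0.25·34 = 73.75.

73.75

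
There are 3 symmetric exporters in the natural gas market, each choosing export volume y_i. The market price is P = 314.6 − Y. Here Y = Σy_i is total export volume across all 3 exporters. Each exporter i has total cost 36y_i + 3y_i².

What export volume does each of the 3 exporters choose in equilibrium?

A representative exporter's profit is π_i = y_i(314.6 − Y) − 36y_i − 3y_i², with Y = y_i + Σ_{j≠i} y_j.
First-order condition: 278.6 − 8y_i − Σ_{j≠i} y_j = 0.
With identical exporters, set every y_j = y: then 278.6 − 8y − 2y = 0, i.e. y = 278.6/10 = 27.86.

27.86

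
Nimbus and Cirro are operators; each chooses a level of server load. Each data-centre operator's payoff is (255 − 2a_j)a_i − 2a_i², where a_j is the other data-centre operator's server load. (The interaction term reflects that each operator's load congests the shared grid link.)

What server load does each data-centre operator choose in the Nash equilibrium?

42.5

Nimbus's payoff is (255 − 2a_C)a_N − 2a_N².
∂π/∂a_N = 255 − 2a_C − 4a_N = 0, so a_N = 63.75 − 0.5a_C.
The game is symmetric, so in equilibrium a_C = a_N: the reaction function gives 1.5a_N = 63.75, hence a_N = 42.5.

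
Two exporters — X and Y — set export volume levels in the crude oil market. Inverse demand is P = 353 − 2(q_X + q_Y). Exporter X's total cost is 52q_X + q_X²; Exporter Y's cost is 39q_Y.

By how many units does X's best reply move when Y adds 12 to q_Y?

Exporter X's profit: π = q_X(353 − 2(q_X + q_Y)) − 52q_X − q_X².
∂π/∂q_X = 301 − 6q_X − 2q_Y = 0, so q_X = 301/6 − (1/3)q_Y.
The reaction-function slope is −1/3, so a 12-unit rise in q_Y moves q_X by −1/3 × 12 = −4. X's best response falls — the actions are strategic substitutes.

-4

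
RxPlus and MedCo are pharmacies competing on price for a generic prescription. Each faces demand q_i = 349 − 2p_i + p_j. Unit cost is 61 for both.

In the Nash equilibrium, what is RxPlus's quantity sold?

RxPlus's profit: π = (p_{RxPlus} − 61)(349 − 2p_{RxPlus} + p_{MedCo}).
∂π/∂p_{RxPlus} = 471 − 4p_{RxPlus} + p_{MedCo} = 0 ⇒ p_{RxPlus} = 117.75 + 0.25p_{MedCo}.
By symmetry p_{MedCo} = p_{RxPlus}; substituting into the reaction function, 0.75p_{RxPlus} = 117.75 and p_{RxPlus} = 157.
q_{RxPlus} = 349 − 2·157 + 157 = 192.

192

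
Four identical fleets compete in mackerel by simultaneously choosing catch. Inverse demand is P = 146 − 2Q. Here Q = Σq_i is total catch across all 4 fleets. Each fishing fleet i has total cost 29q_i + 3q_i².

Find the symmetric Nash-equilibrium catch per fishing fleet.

7.3125

A representative fishing fleet's profit is π_i = q_i(146 − 2Q) − 29q_i − 3q_i², with Q = q_i + Σ_{j≠i} q_j.
First-order condition: 117 − 10q_i − 2Σ_{j≠i} q_j = 0.
With identical fishing fleets, set every q_j = q: then 117 − 10q − 6q = 0, i.e. q = 117/16 = 7.3125.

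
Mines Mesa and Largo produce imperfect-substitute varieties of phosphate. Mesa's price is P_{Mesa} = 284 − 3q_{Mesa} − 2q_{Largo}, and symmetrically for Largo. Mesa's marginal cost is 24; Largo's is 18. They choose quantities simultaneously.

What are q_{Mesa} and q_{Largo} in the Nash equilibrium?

32.125, 33.625

Mine Mesa's profit: π = q_{Mesa}(284 − 3q_{Mesa} − 2q_{Largo}) − 24q_{Mesa}.
∂π/∂q_{Mesa} = 260 − 6q_{Mesa} − 2q_{Largo} = 0 ⇒ q_{Mesa} = 130/3 − (1/3)q_{Largo}.
Similarly q_{Largo} = 133/3 − (1/3)q_{Mesa}.
Solving the two reaction functions simultaneously: (1 − (−1/3)(−1/3))q_{Mesa} = 130/3 − (1/3)·(133/3), so (8/9)q_{Mesa} = 257/9 and q_{Mesa} = 32.125.
Then q_{Largo} = 133/3 − (1/3)·32.125 = 33.625.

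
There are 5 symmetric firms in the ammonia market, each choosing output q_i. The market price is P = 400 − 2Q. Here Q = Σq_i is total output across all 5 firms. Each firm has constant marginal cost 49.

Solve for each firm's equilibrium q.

29.25

A representative firm's profit is π_i = q_i(400 − 2Q) − 49q_i, with Q = q_i + Σ_{j≠i} q_j.
First-order condition: 351 − 4q_i − 2Σ_{j≠i} q_j = 0.
Imposing symmetry (q_j = q for all j) turns Σ_{j≠i} q_j into 4q, so 351 = 12q and q = 29.25.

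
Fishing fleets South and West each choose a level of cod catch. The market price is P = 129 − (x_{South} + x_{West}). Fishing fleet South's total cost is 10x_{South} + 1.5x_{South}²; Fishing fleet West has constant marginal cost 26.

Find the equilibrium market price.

70

Fishing fleet South's profit: π = x_{South}(129 − (x_{South} + x_{West})) − 10x_{South} − 1.5x_{South}².
∂π/∂x_{South} = 119 − 5x_{South} − x_{West} = 0, so x_{South} = 23.8 − 0.2x_{West}.
For West: ∂π/∂x_{West} = 103 − 2x_{West} − x_{South} = 0 ⇒ x_{West} = 51.5 − 0.5x_{South}.
Plugging x_{West} into South's best response: x_{South} = 23.8 − 0.2(51.5 − 0.5x_{South}) ⇒ 0.9x_{South} = 13.5, so x_{South} = 15.
Then x_{West} = 51.5 − 0.5·15 = 44.
Equilibrium price: P = 129 − 59 = 70.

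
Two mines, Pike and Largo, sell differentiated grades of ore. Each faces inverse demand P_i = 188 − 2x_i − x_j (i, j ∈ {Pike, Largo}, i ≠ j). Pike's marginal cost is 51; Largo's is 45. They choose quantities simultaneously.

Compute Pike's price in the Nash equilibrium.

105

Mine Pike's profit: π = x_{Pike}(188 − 2x_{Pike} − x_{Largo}) − 51x_{Pike}.
∂π/∂x_{Pike} = 137 − 4x_{Pike} − x_{Largo} = 0 ⇒ x_{Pike} = 34.25 − 0.25x_{Largo}.
Similarly x_{Largo} = 35.75 − 0.25x_{Pike}.
Solving the two reaction functions simultaneously: (1 − (−0.25)(−0.25))x_{Pike} = 34.25 − 0.25·35.75, so 0.9375x_{Pike} = 25.3125 and x_{Pike} = 27.
Then x_{Largo} = 35.75 − 0.25·27 = 29.
P_{Pike} = 188 − 2·27 − 29 = 105.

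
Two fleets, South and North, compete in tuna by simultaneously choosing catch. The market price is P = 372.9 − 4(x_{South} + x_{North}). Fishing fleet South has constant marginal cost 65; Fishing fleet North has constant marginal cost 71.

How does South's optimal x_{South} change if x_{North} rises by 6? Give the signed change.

Fishing fleet South's profit: π = x_{South}(372.9 − 4(x_{South} + x_{North})) − 65x_{South}.
∂π/∂x_{South} = 307.9 − 8x_{South} − 4x_{North} = 0, so x_{South} = 38.4875 − 0.5x_{North}.
The reaction-function slope is −0.5, so a 6-unit rise in x_{North} moves x_{South} by −0.5 × 6 = −3. South's best response falls — the actions are strategic substitutes.

-3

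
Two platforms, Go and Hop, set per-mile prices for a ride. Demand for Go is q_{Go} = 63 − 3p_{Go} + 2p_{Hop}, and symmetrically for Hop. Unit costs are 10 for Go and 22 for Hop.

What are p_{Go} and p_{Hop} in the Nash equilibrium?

25.5, 30

Go's profit: π = (p_{Go} − 10)(63 − 3p_{Go} + 2p_{Hop}).
∂π/∂p_{Go} = 93 − 6p_{Go} + 2p_{Hop} = 0 ⇒ p_{Go} = 15.5 + (1/3)p_{Hop}.
Similarly p_{Hop} = 21.5 + (1/3)p_{Go}.
Plugging p_{Hop} into Go's best response: p_{Go} = 15.5 + (1/3)(21.5 + (1/3)p_{Go}) ⇒ (8/9)p_{Go} = 68/3, so p_{Go} = 25.5.
Then p_{Hop} = 21.5 + (1/3)·25.5 = 30.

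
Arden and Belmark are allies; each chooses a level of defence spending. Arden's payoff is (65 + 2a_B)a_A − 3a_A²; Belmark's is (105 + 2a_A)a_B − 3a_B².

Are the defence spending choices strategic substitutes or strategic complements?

strategic complements

Expanding Arden's payoff: 65a_A + 2a_Ba_A − 3a_A².
∂π/∂a_A = 65 + 2a_B − 6a_A = 0, so a_A = 65/6 + (1/3)a_B.
The best-response slope da_A/da_B = 1/3 > 0: the reaction function is upward-sloping, so the choices are strategic complements.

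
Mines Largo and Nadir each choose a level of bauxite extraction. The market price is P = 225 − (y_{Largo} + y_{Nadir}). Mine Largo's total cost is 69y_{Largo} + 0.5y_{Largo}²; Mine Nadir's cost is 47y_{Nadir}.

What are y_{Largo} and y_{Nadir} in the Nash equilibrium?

Mine Largo's profit: π = y_{Largo}(225 − (y_{Largo} + y_{Nadir})) − 69y_{Largo} − 0.5y_{Largo}².
∂π/∂y_{Largo} = 156 − 3y_{Largo} − y_{Nadir} = 0, so y_{Largo} = 52 − (1/3)y_{Nadir}.
For Nadir: ∂π/∂y_{Nadir} = 178 − 2y_{Nadir} − y_{Largo} = 0 ⇒ y_{Nadir} = 89 − 0.5y_{Largo}.
Substituting the second reaction function into the first: y_{Largo} = 52 − (1/3)(89 − 0.5y_{Largo}), which gives (5/6)y_{Largo} = 67/3 ⇒ y_{Largo} = 26.8.
Then y_{Nadir} = 89 − 0.5·26.8 = 75.6.

26.8, 75.6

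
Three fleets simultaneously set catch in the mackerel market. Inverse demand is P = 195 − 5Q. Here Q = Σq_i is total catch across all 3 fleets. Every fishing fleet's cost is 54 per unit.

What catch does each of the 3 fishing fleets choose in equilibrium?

A representative fishing fleet's profit is π_i = q_i(195 − 5Q) − 54q_i, with Q = q_i + Σ_{j≠i} q_j.
First-order condition: 141 − 10q_i − 5Σ_{j≠i} q_j = 0.
In a symmetric equilibrium every fishing fleet chooses the same q, so Σ_{j≠i} q_j = 2q. The condition becomes 141 − 20q = 0, giving q = 141/20 = 7.05.

7.05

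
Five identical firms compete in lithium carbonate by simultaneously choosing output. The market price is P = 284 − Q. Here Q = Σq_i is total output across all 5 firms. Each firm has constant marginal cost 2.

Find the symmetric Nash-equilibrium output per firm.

A representative firm's profit is π_i = q_i(284 − Q) − 2q_i, with Q = q_i + Σ_{j≠i} q_j.
First-order condition: 282 − 2q_i − Σ_{j≠i} q_j = 0.
Imposing symmetry (q_j = q for all j) turns Σ_{j≠i} q_j into 4q, so 282 = 6q and q = 47.

47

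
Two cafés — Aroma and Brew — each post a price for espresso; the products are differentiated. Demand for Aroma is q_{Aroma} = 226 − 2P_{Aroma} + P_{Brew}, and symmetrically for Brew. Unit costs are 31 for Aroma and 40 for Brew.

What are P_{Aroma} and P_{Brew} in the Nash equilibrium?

97.2, 100.8

Aroma's profit: π = (P_{Aroma} − 31)(226 − 2P_{Aroma} + P_{Brew}).
∂π/∂P_{Aroma} = 288 − 4P_{Aroma} + P_{Brew} = 0 ⇒ P_{Aroma} = 72 + 0.25P_{Brew}.
Similarly P_{Brew} = 76.5 + 0.25P_{Aroma}.
Solving the two reaction functions simultaneously: (1 − (0.25)(0.25))P_{Aroma} = 72 + 0.25·76.5, so 0.9375P_{Aroma} = 91.125 and P_{Aroma} = 97.2.
Then P_{Brew} = 76.5 + 0.25·97.2 = 100.8.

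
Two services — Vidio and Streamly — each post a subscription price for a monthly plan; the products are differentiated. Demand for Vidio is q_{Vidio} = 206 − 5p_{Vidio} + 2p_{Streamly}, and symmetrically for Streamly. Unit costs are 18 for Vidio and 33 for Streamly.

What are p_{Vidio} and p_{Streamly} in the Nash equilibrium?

Vidio's profit: π = (p_{Vidio} − 18)(206 − 5p_{Vidio} + 2p_{Streamly}).
∂π/∂p_{Vidio} = 296 − 10p_{Vidio} + 2p_{Streamly} = 0 ⇒ p_{Vidio} = 29.6 + 0.2p_{Streamly}.
Similarly p_{Streamly} = 37.1 + 0.2p_{Vidio}.
Substituting the second reaction function into the first: p_{Vidio} = 29.6 + 0.2(37.1 + 0.2p_{Vidio}), which gives 0.96p_{Vidio} = 37.02 ⇒ p_{Vidio} = 38.5625.
Then p_{Streamly} = 37.1 + 0.2·38.5625 = 44.8125.

38.5625, 44.8125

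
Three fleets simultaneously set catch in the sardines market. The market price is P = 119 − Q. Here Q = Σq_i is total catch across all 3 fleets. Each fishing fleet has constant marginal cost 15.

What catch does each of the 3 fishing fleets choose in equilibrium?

A representative fishing fleet's profit is π_i = q_i(119 − Q) − 15q_i, with Q = q_i + Σ_{j≠i} q_j.
First-order condition: 104 − 2q_i − Σ_{j≠i} q_j = 0.
Imposing symmetry (q_j = q for all j) turns Σ_{j≠i} q_j into 2q, so 104 = 4q and q = 26.

26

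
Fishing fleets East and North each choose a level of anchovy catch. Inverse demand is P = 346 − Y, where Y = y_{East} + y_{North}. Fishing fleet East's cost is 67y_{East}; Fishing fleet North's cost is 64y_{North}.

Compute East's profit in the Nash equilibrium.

Fishing fleet East's profit: π = y_{East}(346 − (y_{East} + y_{North})) − 67y_{East}.
∂π/∂y_{East} = 279 − 2y_{East} − y_{North} = 0, so y_{East} = 139.5 − 0.5y_{North}.
By the same steps for North: y_{North} = 141 − 0.5y_{East}.
Substituting the second reaction function into the first: y_{East} = 139.5 − 0.5(141 − 0.5y_{East}), which gives 0.75y_{East} = 69 ⇒ y_{East} = 92.
Then y_{North} = 141 − 0.5·92 = 95.
Price P = 346 − 187 = 159.
East's profit: (159 − 67)·92 = 8464.

8464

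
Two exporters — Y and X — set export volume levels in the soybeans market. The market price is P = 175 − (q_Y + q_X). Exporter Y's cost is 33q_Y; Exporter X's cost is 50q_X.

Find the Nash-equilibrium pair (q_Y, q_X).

Exporter Y's profit: π = q_Y(175 − (q_Y + q_X)) − 33q_Y.
∂π/∂q_Y = 142 − 2q_Y − q_X = 0, so q_Y = 71 − 0.5q_X.
By the same steps for X: q_X = 62.5 − 0.5q_Y.
Plugging q_X into Y's best response: q_Y = 71 − 0.5(62.5 − 0.5q_Y) ⇒ 0.75q_Y = 39.75, so q_Y = 53.
Then q_X = 62.5 − 0.5·53 = 36.

53, 36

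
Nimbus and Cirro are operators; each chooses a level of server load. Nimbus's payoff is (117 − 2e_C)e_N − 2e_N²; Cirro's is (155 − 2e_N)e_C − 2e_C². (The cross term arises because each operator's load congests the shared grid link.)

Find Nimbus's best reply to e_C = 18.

20.25

Expanding Nimbus's payoff: 117e_N − 2e_Ce_N − 2e_N².
∂π/∂e_N = 117 − 2e_C − 4e_N = 0, so e_N = 29.25 − 0.5e_C.
At e_C = 18: e_N = 29.25 − 0.5·18 = 20.25.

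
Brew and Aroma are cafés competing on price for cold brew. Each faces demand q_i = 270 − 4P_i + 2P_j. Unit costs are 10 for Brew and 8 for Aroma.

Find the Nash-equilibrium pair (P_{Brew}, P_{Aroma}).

51.4, 50.6

Brew's profit: π = (P_{Brew} − 10)(270 − 4P_{Brew} + 2P_{Aroma}).
∂π/∂P_{Brew} = 310 − 8P_{Brew} + 2P_{Aroma} = 0 ⇒ P_{Brew} = 38.75 + 0.25P_{Aroma}.
Similarly P_{Aroma} = 37.75 + 0.25P_{Brew}.
Substituting the second reaction function into the first: P_{Brew} = 38.75 + 0.25(37.75 + 0.25P_{Brew}), which gives 0.9375P_{Brew} = 48.1875 ⇒ P_{Brew} = 51.4.
Then P_{Aroma} = 37.75 + 0.25·51.4 = 50.6.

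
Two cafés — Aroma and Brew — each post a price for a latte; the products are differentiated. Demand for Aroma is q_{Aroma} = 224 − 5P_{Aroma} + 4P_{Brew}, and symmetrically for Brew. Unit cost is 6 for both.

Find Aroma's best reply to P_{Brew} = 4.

27

Aroma's profit: π = (P_{Aroma} − 6)(224 − 5P_{Aroma} + 4P_{Brew}).
∂π/∂P_{Aroma} = 254 − 10P_{Aroma} + 4P_{Brew} = 0 ⇒ P_{Aroma} = 25.4 + 0.4P_{Brew}.
At P_{Brew} = 4: P_{Aroma} = 25.4 + 0.4·4 = 27.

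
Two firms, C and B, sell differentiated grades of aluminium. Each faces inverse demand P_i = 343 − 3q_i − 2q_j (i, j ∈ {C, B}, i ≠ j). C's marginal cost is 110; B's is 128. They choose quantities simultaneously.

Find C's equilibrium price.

Firm C's profit: π = q_C(343 − 3q_C − 2q_B) − 110q_C.
∂π/∂q_C = 233 − 6q_C − 2q_B = 0 ⇒ q_C = 233/6 − (1/3)q_B.
Similarly q_B = 215/6 − (1/3)q_C.
Solving the two reaction functions simultaneously: (1 − (−1/3)(−1/3))q_C = 233/6 − (1/3)·(215/6), so (8/9)q_C = 242/9 and q_C = 30.25.
Then q_B = 215/6 − (1/3)·30.25 = 25.75.
P_C = 343 − 3·30.25 − 2·25.75 = 200.75.

200.75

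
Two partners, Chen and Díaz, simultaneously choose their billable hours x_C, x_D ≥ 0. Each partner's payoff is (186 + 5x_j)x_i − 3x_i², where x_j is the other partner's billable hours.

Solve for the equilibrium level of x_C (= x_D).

Chen's payoff is (186 + 5x_D)x_C − 3x_C².
∂π/∂x_C = 186 + 5x_D − 6x_C = 0, so x_C = 31 + (5/6)x_D.
The game is symmetric, so in equilibrium x_D = x_C: the reaction function gives (1/6)x_C = 31, hence x_C = 186.

186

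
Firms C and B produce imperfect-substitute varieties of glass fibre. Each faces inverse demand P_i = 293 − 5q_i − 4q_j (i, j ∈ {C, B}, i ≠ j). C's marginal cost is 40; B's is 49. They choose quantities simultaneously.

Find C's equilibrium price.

132.5

Firm C's profit: π = q_C(293 − 5q_C − 4q_B) − 40q_C.
∂π/∂q_C = 253 − 10q_C − 4q_B = 0 ⇒ q_C = 25.3 − 0.4q_B.
Similarly q_B = 24.4 − 0.4q_C.
Substituting the second reaction function into the first: q_C = 25.3 − 0.4(24.4 − 0.4q_C), which gives 0.84q_C = 15.54 ⇒ q_C = 18.5.
Then q_B = 24.4 − 0.4·18.5 = 17.
P_C = 293 − 5·18.5 − 4·17 = 132.5.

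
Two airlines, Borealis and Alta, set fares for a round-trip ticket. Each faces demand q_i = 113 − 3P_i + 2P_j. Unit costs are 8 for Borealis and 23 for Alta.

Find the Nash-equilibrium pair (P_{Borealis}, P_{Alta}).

Borealis's profit: π = (P_{Borealis} − 8)(113 − 3P_{Borealis} + 2P_{Alta}).
∂π/∂P_{Borealis} = 137 − 6P_{Borealis} + 2P_{Alta} = 0 ⇒ P_{Borealis} = 137/6 + (1/3)P_{Alta}.
Similarly P_{Alta} = 91/3 + (1/3)P_{Borealis}.
Substituting the second reaction function into the first: P_{Borealis} = 137/6 + (1/3)(91/3 + (1/3)P_{Borealis}), which gives (8/9)P_{Borealis} = 593/18 ⇒ P_{Borealis} = 37.0625.
Then P_{Alta} = 91/3 + (1/3)·37.0625 = 42.6875.

37.0625, 42.6875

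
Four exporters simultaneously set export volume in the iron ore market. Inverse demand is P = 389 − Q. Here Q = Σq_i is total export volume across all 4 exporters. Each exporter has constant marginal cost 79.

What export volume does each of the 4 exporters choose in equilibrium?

A representative exporter's profit is π_i = q_i(389 − Q) − 79q_i, with Q = q_i + Σ_{j≠i} q_j.
First-order condition: 310 − 2q_i − Σ_{j≠i} q_j = 0.
Imposing symmetry (q_j = q for all j) turns Σ_{j≠i} q_j into 3q, so 310 = 5q and q = 62.

62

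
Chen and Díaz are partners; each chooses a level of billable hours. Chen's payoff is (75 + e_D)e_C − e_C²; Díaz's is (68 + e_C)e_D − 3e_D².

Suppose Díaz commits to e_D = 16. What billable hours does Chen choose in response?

Expanding Chen's payoff: 75e_C + e_De_C − e_C².
∂π/∂e_C = 75 + e_D − 2e_C = 0, so e_C = 37.5 + 0.5e_D.
At e_D = 16: e_C = 37.5 + 0.5·16 = 45.5.

45.5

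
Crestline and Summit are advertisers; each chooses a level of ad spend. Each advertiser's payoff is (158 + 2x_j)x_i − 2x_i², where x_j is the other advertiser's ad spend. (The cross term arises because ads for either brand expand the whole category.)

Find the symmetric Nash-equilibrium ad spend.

79

Crestline's payoff is (158 + 2x_S)x_C − 2x_C².
∂π/∂x_C = 158 + 2x_S − 4x_C = 0, so x_C = 39.5 + 0.5x_S.
The game is symmetric, so in equilibrium x_S = x_C: the reaction function gives 0.5x_C = 39.5, hence x_C = 79.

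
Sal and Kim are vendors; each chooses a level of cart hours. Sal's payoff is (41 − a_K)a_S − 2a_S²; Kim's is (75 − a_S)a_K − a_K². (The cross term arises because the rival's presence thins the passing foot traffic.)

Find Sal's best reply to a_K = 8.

8.25

Expanding Sal's payoff: 41a_S − a_Ka_S − 2a_S².
∂π/∂a_S = 41 − a_K − 4a_S = 0, so a_S = 10.25 − 0.25a_K.
At a_K = 8: a_S = 10.25 − 0.25·8 = 8.25.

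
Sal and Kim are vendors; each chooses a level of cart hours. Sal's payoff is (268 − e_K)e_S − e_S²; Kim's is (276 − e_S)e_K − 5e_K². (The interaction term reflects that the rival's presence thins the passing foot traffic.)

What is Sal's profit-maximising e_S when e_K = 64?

Expanding Sal's payoff: 268e_S − e_Ke_S − e_S².
∂π/∂e_S = 268 − e_K − 2e_S = 0, so e_S = 134 − 0.5e_K.
At e_K = 64: e_S = 134 − 0.5·64 = 102.

102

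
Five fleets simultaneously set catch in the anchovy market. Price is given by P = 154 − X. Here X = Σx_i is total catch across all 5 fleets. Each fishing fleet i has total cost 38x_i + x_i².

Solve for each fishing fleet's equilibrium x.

A representative fishing fleet's profit is π_i = x_i(154 − X) − 38x_i − x_i², with X = x_i + Σ_{j≠i} x_j.
First-order condition: 116 − 4x_i − Σ_{j≠i} x_j = 0.
Imposing symmetry (x_j = x for all j) turns Σ_{j≠i} x_j into 4x, so 116 = 8x and x = 14.5.

14.5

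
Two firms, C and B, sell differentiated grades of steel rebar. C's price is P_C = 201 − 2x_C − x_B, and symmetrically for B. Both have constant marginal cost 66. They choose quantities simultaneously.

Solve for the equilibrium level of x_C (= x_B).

27

Firm C's profit: π = x_C(201 − 2x_C − x_B) − 66x_C.
∂π/∂x_C = 135 − 4x_C − x_B = 0 ⇒ x_C = 33.75 − 0.25x_B.
Setting x_C = x_B in the reaction function: x_C = 33.75 − 0.25x_C, so x_C = 33.75 / 1.25 = 27.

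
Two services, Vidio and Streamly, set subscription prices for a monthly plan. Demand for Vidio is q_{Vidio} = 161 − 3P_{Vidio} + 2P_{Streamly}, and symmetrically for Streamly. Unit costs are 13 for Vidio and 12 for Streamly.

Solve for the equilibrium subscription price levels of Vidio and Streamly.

Vidio's profit: π = (P_{Vidio} − 13)(161 − 3P_{Vidio} + 2P_{Streamly}).
∂π/∂P_{Vidio} = 200 − 6P_{Vidio} + 2P_{Streamly} = 0 ⇒ P_{Vidio} = 100/3 + (1/3)P_{Streamly}.
Similarly P_{Streamly} = 197/6 + (1/3)P_{Vidio}.
Substituting the second reaction function into the first: P_{Vidio} = 100/3 + (1/3)(197/6 + (1/3)P_{Vidio}), which gives (8/9)P_{Vidio} = 797/18 ⇒ P_{Vidio} = 49.8125.
Then P_{Streamly} = 197/6 + (1/3)·49.8125 = 49.4375.

49.8125, 49.4375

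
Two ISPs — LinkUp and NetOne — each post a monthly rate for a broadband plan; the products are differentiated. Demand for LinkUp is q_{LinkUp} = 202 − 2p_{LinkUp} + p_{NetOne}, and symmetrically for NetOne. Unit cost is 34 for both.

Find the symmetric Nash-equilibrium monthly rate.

90

LinkUp's profit: π = (p_{LinkUp} − 34)(202 − 2p_{LinkUp} + p_{NetOne}).
∂π/∂p_{LinkUp} = 270 − 4p_{LinkUp} + p_{NetOne} = 0 ⇒ p_{LinkUp} = 67.5 + 0.25p_{NetOne}.
By symmetry p_{NetOne} = p_{LinkUp}; substituting into the reaction function, 0.75p_{LinkUp} = 67.5 and p_{LinkUp} = 90.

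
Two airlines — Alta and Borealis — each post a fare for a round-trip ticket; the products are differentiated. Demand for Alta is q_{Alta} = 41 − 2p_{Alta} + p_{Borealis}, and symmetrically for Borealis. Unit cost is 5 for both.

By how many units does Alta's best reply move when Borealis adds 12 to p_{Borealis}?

Alta's profit: π = (p_{Alta} − 5)(41 − 2p_{Alta} + p_{Borealis}).
∂π/∂p_{Alta} = 51 − 4p_{Alta} + p_{Borealis} = 0 ⇒ p_{Alta} = 12.75 + 0.25p_{Borealis}.
The reaction-function slope is 0.25, so a 12-unit rise in p_{Borealis} moves p_{Alta} by 0.25 × 12 = 3. Alta's best response rises — the actions are strategic complements.

3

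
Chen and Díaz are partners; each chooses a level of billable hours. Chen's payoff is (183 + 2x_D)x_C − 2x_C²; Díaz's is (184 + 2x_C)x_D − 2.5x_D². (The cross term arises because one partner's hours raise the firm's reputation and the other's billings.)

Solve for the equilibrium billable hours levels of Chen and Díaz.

Expanding Chen's payoff: 183x_C + 2x_Dx_C − 2x_C².
∂π/∂x_C = 183 + 2x_D − 4x_C = 0, so x_C = 45.75 + 0.5x_D.
Likewise for Díaz: x_D = 36.8 + 0.4x_C.
Solving the two reaction functions simultaneously: (1 − (0.5)(0.4))x_C = 45.75 + 0.5·36.8, so 0.8x_C = 64.15 and x_C = 80.1875.
Then x_D = 36.8 + 0.4·80.1875 = 68.875.

80.1875, 68.875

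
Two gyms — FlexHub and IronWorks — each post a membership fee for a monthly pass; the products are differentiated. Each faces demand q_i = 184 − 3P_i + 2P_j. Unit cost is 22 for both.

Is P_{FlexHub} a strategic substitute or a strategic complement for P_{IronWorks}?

strategic complements

FlexHub's profit: π = (P_{FlexHub} − 22)(184 − 3P_{FlexHub} + 2P_{IronWorks}).
∂π/∂P_{FlexHub} = 250 − 6P_{FlexHub} + 2P_{IronWorks} = 0 ⇒ P_{FlexHub} = 125/3 + (1/3)P_{IronWorks}.
The best-response slope dP_{FlexHub}/dP_{IronWorks} = 1/3 > 0: the reaction function is upward-sloping, so the choices are strategic complements.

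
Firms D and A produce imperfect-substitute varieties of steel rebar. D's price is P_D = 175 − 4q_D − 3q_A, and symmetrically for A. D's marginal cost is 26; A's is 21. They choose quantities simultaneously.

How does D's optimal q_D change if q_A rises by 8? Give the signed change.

-3

Firm D's profit: π = q_D(175 − 4q_D − 3q_A) − 26q_D.
∂π/∂q_D = 149 − 8q_D − 3q_A = 0 ⇒ q_D = 18.625 − 0.375q_A.
The reaction-function slope is −0.375, so an 8-unit rise in q_A moves q_D by −0.375 × 8 = −3. D's best response falls — the actions are strategic substitutes.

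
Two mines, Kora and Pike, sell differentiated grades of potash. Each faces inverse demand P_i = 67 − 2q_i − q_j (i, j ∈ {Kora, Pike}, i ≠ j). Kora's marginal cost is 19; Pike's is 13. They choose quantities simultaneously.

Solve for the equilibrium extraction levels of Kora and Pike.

9.2, 11.2

Mine Kora's profit: π = q_{Kora}(67 − 2q_{Kora} − q_{Pike}) − 19q_{Kora}.
∂π/∂q_{Kora} = 48 − 4q_{Kora} − q_{Pike} = 0 ⇒ q_{Kora} = 12 − 0.25q_{Pike}.
Similarly q_{Pike} = 13.5 − 0.25q_{Kora}.
Solving the two reaction functions simultaneously: (1 − (−0.25)(−0.25))q_{Kora} = 12 − 0.25·13.5, so 0.9375q_{Kora} = 8.625 and q_{Kora} = 9.2.
Then q_{Pike} = 13.5 − 0.25·9.2 = 11.2.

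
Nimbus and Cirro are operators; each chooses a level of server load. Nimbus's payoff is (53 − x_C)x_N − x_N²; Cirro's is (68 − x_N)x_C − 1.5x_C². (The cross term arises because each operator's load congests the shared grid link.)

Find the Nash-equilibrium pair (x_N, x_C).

Expanding Nimbus's payoff: 53x_N − x_Cx_N − x_N².
∂π/∂x_N = 53 − x_C − 2x_N = 0, so x_N = 26.5 − 0.5x_C.
Likewise for Cirro: x_C = 68/3 − (1/3)x_N.
Plugging x_C into Nimbus's best response: x_N = 26.5 − 0.5(68/3 − (1/3)x_N) ⇒ (5/6)x_N = 91/6, so x_N = 18.2.
Then x_C = 68/3 − (1/3)·18.2 = 16.6.

18.2, 16.6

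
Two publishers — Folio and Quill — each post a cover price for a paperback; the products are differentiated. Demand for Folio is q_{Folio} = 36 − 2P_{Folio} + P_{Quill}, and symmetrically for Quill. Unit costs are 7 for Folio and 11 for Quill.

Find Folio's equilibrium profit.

Folio's profit: π = (P_{Folio} − 7)(36 − 2P_{Folio} + P_{Quill}).
∂π/∂P_{Folio} = 50 − 4P_{Folio} + P_{Quill} = 0 ⇒ P_{Folio} = 12.5 + 0.25P_{Quill}.
Similarly P_{Quill} = 14.5 + 0.25P_{Folio}.
Plugging P_{Quill} into Folio's best response: P_{Folio} = 12.5 + 0.25(14.5 + 0.25P_{Folio}) ⇒ 0.9375P_{Folio} = 16.125, so P_{Folio} = 17.2.
Then P_{Quill} = 14.5 + 0.25·17.2 = 18.8.
q_{Folio} = 36 − 2·17.2 + 18.8 = 20.4.
Profit = (17.2 − 7)·20.4 = 208.08.

208.08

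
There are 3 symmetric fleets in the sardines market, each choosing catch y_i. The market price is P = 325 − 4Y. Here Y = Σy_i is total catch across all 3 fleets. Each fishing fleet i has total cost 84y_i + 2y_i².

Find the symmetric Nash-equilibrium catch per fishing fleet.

A representative fishing fleet's profit is π_i = y_i(325 − 4Y) − 84y_i − 2y_i², with Y = y_i + Σ_{j≠i} y_j.
First-order condition: 241 − 12y_i − 4Σ_{j≠i} y_j = 0.
In a symmetric equilibrium every fishing fleet chooses the same y, so Σ_{j≠i} y_j = 2y. The condition becomes 241 − 20y = 0, giving y = 241/20 = 12.05.

12.05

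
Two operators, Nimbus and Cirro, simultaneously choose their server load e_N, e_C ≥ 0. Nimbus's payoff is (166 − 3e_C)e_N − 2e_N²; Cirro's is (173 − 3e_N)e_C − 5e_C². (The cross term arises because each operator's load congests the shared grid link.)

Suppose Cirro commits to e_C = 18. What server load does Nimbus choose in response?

28

Expanding Nimbus's payoff: 166e_N − 3e_Ce_N − 2e_N².
∂π/∂e_N = 166 − 3e_C − 4e_N = 0, so e_N = 41.5 − 0.75e_C.
At e_C = 18: e_N = 41.5 − 0.75·18 = 28.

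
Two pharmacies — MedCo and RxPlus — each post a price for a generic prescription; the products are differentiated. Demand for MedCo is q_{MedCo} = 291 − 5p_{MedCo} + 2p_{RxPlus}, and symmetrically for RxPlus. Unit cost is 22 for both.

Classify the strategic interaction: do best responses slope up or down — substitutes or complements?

MedCo's profit: π = (p_{MedCo} − 22)(291 − 5p_{MedCo} + 2p_{RxPlus}).
∂π/∂p_{MedCo} = 401 − 10p_{MedCo} + 2p_{RxPlus} = 0 ⇒ p_{MedCo} = 40.1 + 0.2p_{RxPlus}.
The best-response slope dp_{MedCo}/dp_{RxPlus} = 0.2 > 0: the reaction function is upward-sloping, so the choices are strategic complements.

strategic complements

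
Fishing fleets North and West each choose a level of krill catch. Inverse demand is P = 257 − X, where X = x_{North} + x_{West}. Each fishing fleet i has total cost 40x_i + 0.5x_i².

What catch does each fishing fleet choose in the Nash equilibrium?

Fishing fleet North's profit: π = x_{North}(257 − (x_{North} + x_{West})) − 40x_{North} − 0.5x_{North}².
∂π/∂x_{North} = 217 − 3x_{North} − x_{West} = 0, so x_{North} = 217/3 − (1/3)x_{West}.
The game is symmetric, so in equilibrium x_{West} = x_{North}: the reaction function gives (4/3)x_{North} = 217/3, hence x_{North} = 54.25.

54.25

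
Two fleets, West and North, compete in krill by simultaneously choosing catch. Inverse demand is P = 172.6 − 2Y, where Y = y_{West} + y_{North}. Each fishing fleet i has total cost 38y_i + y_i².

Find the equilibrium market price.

105.3

Fishing fleet West's profit: π = y_{West}(172.6 − 2(y_{West} + y_{North})) − 38y_{West} − y_{West}².
∂π/∂y_{West} = 134.6 − 6y_{West} − 2y_{North} = 0, so y_{West} = 673/30 − (1/3)y_{North}.
By symmetry y_{North} = y_{West}; substituting into the reaction function, (4/3)y_{West} = 673/30 and y_{West} = 16.825.
Equilibrium price: P = 172.6 − 2·33.65 = 105.3.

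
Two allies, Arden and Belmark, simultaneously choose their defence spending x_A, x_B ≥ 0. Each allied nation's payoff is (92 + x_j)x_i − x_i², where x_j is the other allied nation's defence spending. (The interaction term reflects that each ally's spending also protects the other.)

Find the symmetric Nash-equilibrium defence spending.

92

Arden's payoff is (92 + x_B)x_A − x_A².
∂π/∂x_A = 92 + x_B − 2x_A = 0, so x_A = 46 + 0.5x_B.
By symmetry x_B = x_A; substituting into the reaction function, 0.5x_A = 46 and x_A = 92.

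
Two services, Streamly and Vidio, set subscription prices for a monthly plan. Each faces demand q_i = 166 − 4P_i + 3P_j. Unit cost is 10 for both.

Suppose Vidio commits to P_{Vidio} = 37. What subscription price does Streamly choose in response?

39.625

Streamly's profit: π = (P_{Streamly} − 10)(166 − 4P_{Streamly} + 3P_{Vidio}).
∂π/∂P_{Streamly} = 206 − 8P_{Streamly} + 3P_{Vidio} = 0 ⇒ P_{Streamly} = 25.75 + 0.375P_{Vidio}.
At P_{Vidio} = 37: P_{Streamly} = 25.75 + 0.375·37 = 39.625.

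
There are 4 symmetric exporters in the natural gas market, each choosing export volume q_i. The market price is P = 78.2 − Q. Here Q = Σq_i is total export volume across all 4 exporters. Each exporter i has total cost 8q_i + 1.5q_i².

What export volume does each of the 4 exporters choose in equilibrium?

A representative exporter's profit is π_i = q_i(78.2 − Q) − 8q_i − 1.5q_i², with Q = q_i + Σ_{j≠i} q_j.
First-order condition: 70.2 − 5q_i − Σ_{j≠i} q_j = 0.
Imposing symmetry (q_j = q for all j) turns Σ_{j≠i} q_j into 3q, so 70.2 = 8q and q = 8.775.

8.775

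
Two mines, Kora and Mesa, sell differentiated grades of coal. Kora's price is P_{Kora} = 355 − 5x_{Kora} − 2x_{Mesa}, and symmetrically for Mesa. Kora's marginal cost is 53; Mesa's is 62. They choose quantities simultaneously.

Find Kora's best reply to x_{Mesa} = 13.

27.6

Mine Kora's profit: π = x_{Kora}(355 − 5x_{Kora} − 2x_{Mesa}) − 53x_{Kora}.
∂π/∂x_{Kora} = 302 − 10x_{Kora} − 2x_{Mesa} = 0 ⇒ x_{Kora} = 30.2 − 0.2x_{Mesa}.
At x_{Mesa} = 13: x_{Kora} = 30.2 − 0.2·13 = 27.6.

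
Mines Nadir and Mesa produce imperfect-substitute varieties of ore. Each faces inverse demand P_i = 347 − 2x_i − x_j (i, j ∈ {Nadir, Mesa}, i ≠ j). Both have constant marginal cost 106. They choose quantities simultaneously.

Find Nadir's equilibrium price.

Mine Nadir's profit: π = x_{Nadir}(347 − 2x_{Nadir} − x_{Mesa}) − 106x_{Nadir}.
∂π/∂x_{Nadir} = 241 − 4x_{Nadir} − x_{Mesa} = 0 ⇒ x_{Nadir} = 60.25 − 0.25x_{Mesa}.
By symmetry x_{Mesa} = x_{Nadir}; substituting into the reaction function, 1.25x_{Nadir} = 60.25 and x_{Nadir} = 48.2.
P_{Nadir} = 347 − 2·48.2 − 48.2 = 202.4.

202.4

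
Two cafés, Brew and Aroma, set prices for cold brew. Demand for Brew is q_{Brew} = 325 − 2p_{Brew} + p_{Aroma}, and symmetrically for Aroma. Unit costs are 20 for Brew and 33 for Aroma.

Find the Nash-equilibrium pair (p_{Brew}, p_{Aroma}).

123.4, 128.6

Brew's profit: π = (p_{Brew} − 20)(325 − 2p_{Brew} + p_{Aroma}).
∂π/∂p_{Brew} = 365 − 4p_{Brew} + p_{Aroma} = 0 ⇒ p_{Brew} = 91.25 + 0.25p_{Aroma}.
Similarly p_{Aroma} = 97.75 + 0.25p_{Brew}.
Solving the two reaction functions simultaneously: (1 − (0.25)(0.25))p_{Brew} = 91.25 + 0.25·97.75, so 0.9375p_{Brew} = 115.6875 and p_{Brew} = 123.4.
Then p_{Aroma} = 97.75 + 0.25·123.4 = 128.6.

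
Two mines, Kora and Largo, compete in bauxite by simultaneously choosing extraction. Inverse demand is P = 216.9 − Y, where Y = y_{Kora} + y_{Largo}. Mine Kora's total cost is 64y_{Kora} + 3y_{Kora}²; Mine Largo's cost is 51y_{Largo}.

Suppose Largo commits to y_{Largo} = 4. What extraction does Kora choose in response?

18.6125

Mine Kora's profit: π = y_{Kora}(216.9 − (y_{Kora} + y_{Largo})) − 64y_{Kora} − 3y_{Kora}².
∂π/∂y_{Kora} = 152.9 − 8y_{Kora} − y_{Largo} = 0, so y_{Kora} = 19.1125 − 0.125y_{Largo}.
At y_{Largo} = 4: y_{Kora} = 19.1125 − 0.125·4 = 18.6125.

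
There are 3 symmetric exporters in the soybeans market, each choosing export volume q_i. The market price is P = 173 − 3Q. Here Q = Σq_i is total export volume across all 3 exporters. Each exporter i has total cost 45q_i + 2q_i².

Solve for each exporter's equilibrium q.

8

A representative exporter's profit is π_i = q_i(173 − 3Q) − 45q_i − 2q_i², with Q = q_i + Σ_{j≠i} q_j.
First-order condition: 128 − 10q_i − 3Σ_{j≠i} q_j = 0.
With identical exporters, set every q_j = q: then 128 − 10q − 6q = 0, i.e. q = 128/16 = 8.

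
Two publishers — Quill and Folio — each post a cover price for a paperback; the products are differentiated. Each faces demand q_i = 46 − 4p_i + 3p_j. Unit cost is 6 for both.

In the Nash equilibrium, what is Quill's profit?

256

Quill's profit: π = (p_{Quill} − 6)(46 − 4p_{Quill} + 3p_{Folio}).
∂π/∂p_{Quill} = 70 − 8p_{Quill} + 3p_{Folio} = 0 ⇒ p_{Quill} = 8.75 + 0.375p_{Folio}.
The game is symmetric, so in equilibrium p_{Folio} = p_{Quill}: the reaction function gives 0.625p_{Quill} = 8.75, hence p_{Quill} = 14.
q_{Quill} = 46 − 4·14 + 3·14 = 32.
Profit = (14 − 6)·32 = 256.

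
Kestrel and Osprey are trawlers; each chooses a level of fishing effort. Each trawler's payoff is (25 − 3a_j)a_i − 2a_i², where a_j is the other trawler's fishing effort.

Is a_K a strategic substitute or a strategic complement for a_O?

strategic substitutes

Kestrel's payoff is (25 − 3a_O)a_K − 2a_K².
∂π/∂a_K = 25 − 3a_O − 4a_K = 0, so a_K = 6.25 − 0.75a_O.
The best-response slope da_K/da_O = −0.75 < 0: the reaction function is downward-sloping, so the choices are strategic substitutes.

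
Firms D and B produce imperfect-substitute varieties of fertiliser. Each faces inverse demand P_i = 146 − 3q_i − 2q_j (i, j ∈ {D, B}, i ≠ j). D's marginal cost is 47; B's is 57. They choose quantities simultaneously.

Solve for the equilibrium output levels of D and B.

Firm D's profit: π = q_D(146 − 3q_D − 2q_B) − 47q_D.
∂π/∂q_D = 99 − 6q_D − 2q_B = 0 ⇒ q_D = 16.5 − (1/3)q_B.
Similarly q_B = 89/6 − (1/3)q_D.
Plugging q_B into D's best response: q_D = 16.5 − (1/3)(89/6 − (1/3)q_D) ⇒ (8/9)q_D = 104/9, so q_D = 13.
Then q_B = 89/6 − (1/3)·13 = 10.5.

13, 10.5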